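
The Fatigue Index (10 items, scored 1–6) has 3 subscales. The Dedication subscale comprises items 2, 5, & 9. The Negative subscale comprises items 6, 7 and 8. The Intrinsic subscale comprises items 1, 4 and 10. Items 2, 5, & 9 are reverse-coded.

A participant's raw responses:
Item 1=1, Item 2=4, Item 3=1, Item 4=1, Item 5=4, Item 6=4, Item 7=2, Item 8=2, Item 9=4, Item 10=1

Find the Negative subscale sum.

Negative items: 6, 7, 8.
  item 6: 4
  item 7: 2
  item 8: 2
Sum = 4 + 2 + 2 = 8

8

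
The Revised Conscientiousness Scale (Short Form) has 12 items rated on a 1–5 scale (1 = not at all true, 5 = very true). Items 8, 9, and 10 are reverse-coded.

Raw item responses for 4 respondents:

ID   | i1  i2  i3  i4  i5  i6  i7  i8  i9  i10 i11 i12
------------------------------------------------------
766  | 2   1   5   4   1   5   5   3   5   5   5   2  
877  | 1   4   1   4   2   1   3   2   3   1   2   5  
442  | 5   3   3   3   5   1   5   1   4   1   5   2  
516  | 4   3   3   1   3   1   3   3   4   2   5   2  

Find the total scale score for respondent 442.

44

Respondent 442 raw: 5, 3, 3, 3, 5, 1, 5, 1, 4, 1, 5, 2.
Reverse-coded (reverse-coded value = 6 − response):
  item 1: 5
  item 2: 3
  item 3: 3
  item 4: 3
  item 5: 5
  item 6: 1
  item 7: 5
  item 8: 6 − 1 = 5
  item 9: 6 − 4 = 2
  item 10: 6 − 1 = 5
  item 11: 5
  item 12: 2
Sum = 5 + 3 + 3 + 3 + 5 + 1 + 5 + 5 + 2 + 5 + 5 + 2 = 44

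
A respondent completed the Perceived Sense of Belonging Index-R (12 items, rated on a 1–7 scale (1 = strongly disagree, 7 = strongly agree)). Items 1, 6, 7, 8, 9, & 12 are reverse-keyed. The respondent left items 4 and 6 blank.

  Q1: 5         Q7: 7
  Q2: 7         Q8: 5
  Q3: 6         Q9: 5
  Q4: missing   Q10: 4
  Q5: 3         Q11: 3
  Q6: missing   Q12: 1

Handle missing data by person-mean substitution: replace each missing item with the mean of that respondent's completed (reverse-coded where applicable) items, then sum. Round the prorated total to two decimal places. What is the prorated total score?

48.00

Reverse-coded (reversed = (1+7) − raw = 8 − raw):
  item 1: 8 − 5 = 3
  item 7: 8 − 7 = 1
  item 8: 8 − 5 = 3
  item 9: 8 − 5 = 3
  item 12: 8 − 1 = 7
Completed scored items (10 of 12): 3, 7, 6, 3, 1, 3, 3, 4, 3, 7; sum = 40.
Person mean = 40 / 10 ≈ 4.0000
Prorated total = (40 / 10) × 12 = 48.00 (to 2 dp)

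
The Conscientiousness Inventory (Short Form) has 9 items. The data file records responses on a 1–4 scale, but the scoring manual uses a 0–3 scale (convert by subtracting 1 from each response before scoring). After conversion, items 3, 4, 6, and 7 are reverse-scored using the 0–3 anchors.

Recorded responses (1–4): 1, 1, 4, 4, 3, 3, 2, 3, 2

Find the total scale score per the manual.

Convert to 0–3: 0, 0, 3, 3, 2, 2, 1, 2, 1
Reverse-coded (reversed = (0+3) − raw = 3 − raw):
  item 3: 3 − 3 = 0
  item 4: 3 − 3 = 0
  item 6: 3 − 2 = 1
  item 7: 3 − 1 = 2
Scored: 0, 0, 0, 0, 2, 1, 2, 2, 1
Total = 8

8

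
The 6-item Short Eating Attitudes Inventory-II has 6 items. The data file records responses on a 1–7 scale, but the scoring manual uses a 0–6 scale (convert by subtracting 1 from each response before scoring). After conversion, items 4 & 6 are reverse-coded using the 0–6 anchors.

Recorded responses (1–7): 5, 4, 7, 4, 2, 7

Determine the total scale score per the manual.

17

Convert to 0–6: 4, 3, 6, 3, 1, 6
Reverse-coded (reversed = (0+6) − raw = 6 − raw):
  item 4: 6 − 3 = 3
  item 6: 6 − 6 = 0
Scored: 4, 3, 6, 3, 1, 0
Total = 17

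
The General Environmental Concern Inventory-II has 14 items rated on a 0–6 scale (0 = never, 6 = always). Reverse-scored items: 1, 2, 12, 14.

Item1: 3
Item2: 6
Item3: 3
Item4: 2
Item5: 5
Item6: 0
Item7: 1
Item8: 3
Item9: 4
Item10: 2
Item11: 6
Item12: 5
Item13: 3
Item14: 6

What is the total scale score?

Reversing items 1, 2, 12 and 14 with 6 − raw:
Total = (6−3) + (6−6) + 3 + 2 + 5 + 0 + 1 + 3 + 4 + 2 + 6 + (6−5) + 3 + (6−6)
      = 3 + 0 + 3 + 2 + 5 + 0 + 1 + 3 + 4 + 2 + 6 + 1 + 3 + 0 = 33

33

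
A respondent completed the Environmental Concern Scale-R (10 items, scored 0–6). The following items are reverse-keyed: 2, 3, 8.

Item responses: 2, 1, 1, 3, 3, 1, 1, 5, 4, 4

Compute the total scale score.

29

Reversing items 2, 3, & 8 with 6 − raw:
Total = 2 + (6−1) + (6−1) + 3 + 3 + 1 + 1 + (6−5) + 4 + 4
      = 2 + 5 + 5 + 3 + 3 + 1 + 1 + 1 + 4 + 4 = 29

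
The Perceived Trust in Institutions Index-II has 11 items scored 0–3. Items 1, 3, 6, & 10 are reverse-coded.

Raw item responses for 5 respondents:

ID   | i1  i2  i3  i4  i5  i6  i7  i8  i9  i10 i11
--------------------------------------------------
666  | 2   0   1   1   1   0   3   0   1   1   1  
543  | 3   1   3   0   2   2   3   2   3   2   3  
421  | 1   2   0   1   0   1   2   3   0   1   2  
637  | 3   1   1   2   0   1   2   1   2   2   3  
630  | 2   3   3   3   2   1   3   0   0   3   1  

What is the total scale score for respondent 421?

19

Respondent 421 raw: 1, 2, 0, 1, 0, 1, 2, 3, 0, 1, 2.
Reverse-coded (on a 0–3 scale, reversed = 3 − raw):
  item 1: 3 − 1 = 2
  item 2: 2
  item 3: 3 − 0 = 3
  item 4: 1
  item 5: 0
  item 6: 3 − 1 = 2
  item 7: 2
  item 8: 3
  item 9: 0
  item 10: 3 − 1 = 2
  item 11: 2
Sum = 2 + 2 + 3 + 1 + 0 + 2 + 2 + 3 + 0 + 2 + 2 = 19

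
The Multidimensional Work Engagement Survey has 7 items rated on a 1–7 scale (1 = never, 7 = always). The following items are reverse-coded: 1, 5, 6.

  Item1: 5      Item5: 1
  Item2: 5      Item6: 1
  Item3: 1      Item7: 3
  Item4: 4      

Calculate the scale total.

30

Raw sum = 20. Reverse-coded items: 1, 5, 6; their raw sum = 7.
Each reversal replaces raw with 8 − raw, changing the total by 8 − 2·raw per item.
Total = 20 + 3·8 − 2·7 = 20 + 24 − 14 = 30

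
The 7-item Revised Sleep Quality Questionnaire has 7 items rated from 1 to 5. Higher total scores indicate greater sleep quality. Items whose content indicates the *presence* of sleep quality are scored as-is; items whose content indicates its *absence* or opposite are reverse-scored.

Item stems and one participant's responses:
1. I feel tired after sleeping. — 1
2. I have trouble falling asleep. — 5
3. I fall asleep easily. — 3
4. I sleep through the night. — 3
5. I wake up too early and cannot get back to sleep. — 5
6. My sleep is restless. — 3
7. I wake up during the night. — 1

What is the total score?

Items 1, 2, 5, 6, 7 describe the absence/opposite of sleep quality → reverse-score.
reverse-coded value = 6 − response.
  item 1: 6 − 1 = 5
  item 2: 6 − 5 = 1
  item 3: 3
  item 4: 3
  item 5: 6 − 5 = 1
  item 6: 6 − 3 = 3
  item 7: 6 − 1 = 5
Total = 5 + 1 + 3 + 3 + 1 + 3 + 5 = 21

21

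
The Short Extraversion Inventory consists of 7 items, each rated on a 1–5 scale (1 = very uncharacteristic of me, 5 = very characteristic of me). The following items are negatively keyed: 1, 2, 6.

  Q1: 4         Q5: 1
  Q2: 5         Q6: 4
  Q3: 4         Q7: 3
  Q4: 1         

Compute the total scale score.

Reverse-coded items (reverse-coded value = 6 − response):
  item 1: 6 − 4 = 2
  item 2: 6 − 5 = 1
  item 6: 6 − 4 = 2
Scored responses: 2, 1, 4, 1, 1, 2, 3
Total = 2 + 1 + 4 + 1 + 1 + 2 + 3 = 14

14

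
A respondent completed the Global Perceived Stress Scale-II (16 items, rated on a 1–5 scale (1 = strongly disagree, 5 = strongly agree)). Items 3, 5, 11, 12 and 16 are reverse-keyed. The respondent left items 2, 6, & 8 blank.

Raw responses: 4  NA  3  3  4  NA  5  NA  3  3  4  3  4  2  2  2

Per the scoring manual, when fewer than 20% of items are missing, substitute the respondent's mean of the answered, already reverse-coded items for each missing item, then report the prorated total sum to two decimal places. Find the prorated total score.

49.23

Reverse-coded (reverse-coded value = 6 − response):
  item 3: 6 − 3 = 3
  item 5: 6 − 4 = 2
  item 11: 6 − 4 = 2
  item 12: 6 − 3 = 3
  item 16: 6 − 2 = 4
Completed scored items (13 of 16): 4, 3, 3, 2, 5, 3, 3, 2, 3, 4, 2, 2, 4; sum = 40.
Person mean = 40 / 13 ≈ 3.0769
Prorated total = (40 / 13) × 16 = 49.23 (to 2 dp)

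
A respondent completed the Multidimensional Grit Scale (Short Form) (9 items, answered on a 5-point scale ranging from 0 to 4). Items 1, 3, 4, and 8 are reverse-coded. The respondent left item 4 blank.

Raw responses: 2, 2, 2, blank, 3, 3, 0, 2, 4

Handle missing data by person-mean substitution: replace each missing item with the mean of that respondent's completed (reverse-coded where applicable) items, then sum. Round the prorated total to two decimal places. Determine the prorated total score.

Reverse-coded (on a 0–4 scale, reversed = 4 − raw):
  item 1: 4 − 2 = 2
  item 3: 4 − 2 = 2
  item 8: 4 − 2 = 2
Completed scored items (8 of 9): 2, 2, 2, 3, 3, 0, 2, 4; sum = 18.
Person mean = 18 / 8 ≈ 2.2500
Prorated total = (18 / 8) × 9 = 20.25 (to 2 dp)

20.25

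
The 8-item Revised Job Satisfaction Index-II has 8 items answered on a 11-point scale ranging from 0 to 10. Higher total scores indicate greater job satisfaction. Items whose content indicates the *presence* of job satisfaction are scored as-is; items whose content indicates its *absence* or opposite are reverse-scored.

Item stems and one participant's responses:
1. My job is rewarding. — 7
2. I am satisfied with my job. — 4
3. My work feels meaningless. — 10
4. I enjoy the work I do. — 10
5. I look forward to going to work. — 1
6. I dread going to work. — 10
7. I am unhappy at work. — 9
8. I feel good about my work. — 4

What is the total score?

Items 3, 6, 7 describe the absence/opposite of job satisfaction → reverse-score.
on a 0–10 scale, reversed = 10 − raw.
  item 1: 7
  item 2: 4
  item 3: 10 − 10 = 0
  item 4: 10
  item 5: 1
  item 6: 10 − 10 = 0
  item 7: 10 − 9 = 1
  item 8: 4
Total = 7 + 4 + 0 + 10 + 1 + 0 + 1 + 4 = 27

27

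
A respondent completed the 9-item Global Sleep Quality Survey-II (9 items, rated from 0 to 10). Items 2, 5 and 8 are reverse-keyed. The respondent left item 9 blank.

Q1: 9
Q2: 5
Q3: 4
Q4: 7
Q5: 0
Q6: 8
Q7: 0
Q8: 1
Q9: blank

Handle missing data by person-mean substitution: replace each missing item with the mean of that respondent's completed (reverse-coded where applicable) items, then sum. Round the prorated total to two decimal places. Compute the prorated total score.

58.50

Reverse-coded (reversed = (0+10) − raw = 10 − raw):
  item 2: 10 − 5 = 5
  item 5: 10 − 0 = 10
  item 8: 10 − 1 = 9
Completed scored items (8 of 9): 9, 5, 4, 7, 10, 8, 0, 9; sum = 52.
Person mean = 52 / 8 ≈ 6.5000
Prorated total = (52 / 8) × 9 = 58.50 (to 2 dp)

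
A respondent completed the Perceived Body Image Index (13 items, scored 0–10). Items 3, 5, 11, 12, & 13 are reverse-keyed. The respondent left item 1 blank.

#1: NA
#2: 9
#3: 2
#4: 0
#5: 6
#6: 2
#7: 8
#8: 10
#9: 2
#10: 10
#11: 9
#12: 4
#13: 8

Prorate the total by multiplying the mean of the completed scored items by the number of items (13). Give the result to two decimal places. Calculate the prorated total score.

67.17

Reverse-coded (on a 0–10 scale, reversed = 10 − raw):
  item 3: 10 − 2 = 8
  item 5: 10 − 6 = 4
  item 11: 10 − 9 = 1
  item 12: 10 − 4 = 6
  item 13: 10 − 8 = 2
Completed scored items (12 of 13): 9, 8, 0, 4, 2, 8, 10, 2, 10, 1, 6, 2; sum = 62.
Person mean = 62 / 12 ≈ 5.1667
Prorated total = (62 / 12) × 13 = 67.17 (to 2 dp)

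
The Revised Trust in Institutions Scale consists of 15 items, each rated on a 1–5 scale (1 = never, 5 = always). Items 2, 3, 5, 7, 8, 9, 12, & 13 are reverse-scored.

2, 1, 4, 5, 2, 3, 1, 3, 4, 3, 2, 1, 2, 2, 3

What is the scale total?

50

Reversing items 2, 3, 5, 7, 8, 9, 12, & 13 with 6 − raw:
Total = 2 + (6−1) + (6−4) + 5 + (6−2) + 3 + (6−1) + (6−3) + (6−4) + 3 + 2 + (6−1) + (6−2) + 2 + 3
      = 2 + 5 + 2 + 5 + 4 + 3 + 5 + 3 + 2 + 3 + 2 + 5 + 4 + 2 + 3 = 50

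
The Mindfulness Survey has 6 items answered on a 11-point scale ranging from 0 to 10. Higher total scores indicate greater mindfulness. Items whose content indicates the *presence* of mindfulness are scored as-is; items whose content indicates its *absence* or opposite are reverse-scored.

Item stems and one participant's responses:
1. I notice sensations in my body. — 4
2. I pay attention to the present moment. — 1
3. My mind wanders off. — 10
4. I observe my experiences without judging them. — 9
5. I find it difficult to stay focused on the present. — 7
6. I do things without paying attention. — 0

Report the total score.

Items 3, 5, 6 describe the absence/opposite of mindfulness → reverse-score.
on a 0–10 scale, reversed = 10 − raw.
  item 1: 4
  item 2: 1
  item 3: 10 − 10 = 0
  item 4: 9
  item 5: 10 − 7 = 3
  item 6: 10 − 0 = 10
Total = 4 + 1 + 0 + 9 + 3 + 10 = 27

27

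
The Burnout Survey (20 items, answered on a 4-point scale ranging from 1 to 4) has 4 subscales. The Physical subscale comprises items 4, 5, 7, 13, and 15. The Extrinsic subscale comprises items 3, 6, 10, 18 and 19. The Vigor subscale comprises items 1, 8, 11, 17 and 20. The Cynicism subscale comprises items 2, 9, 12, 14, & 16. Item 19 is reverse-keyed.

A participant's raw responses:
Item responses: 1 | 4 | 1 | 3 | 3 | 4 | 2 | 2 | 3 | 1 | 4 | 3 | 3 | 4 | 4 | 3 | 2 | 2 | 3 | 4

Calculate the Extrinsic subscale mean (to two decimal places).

Extrinsic items: 3, 6, 10, 18, 19.
Of these, item 19 is reverse-keyed; reverse-coded value = 5 − response.
  item 3: 1
  item 6: 4
  item 10: 1
  item 18: 2
  item 19: 5 − 3 = 2
Sum = 1 + 4 + 1 + 2 + 2 = 10
Mean = 10 / 5 = 2.00

2.00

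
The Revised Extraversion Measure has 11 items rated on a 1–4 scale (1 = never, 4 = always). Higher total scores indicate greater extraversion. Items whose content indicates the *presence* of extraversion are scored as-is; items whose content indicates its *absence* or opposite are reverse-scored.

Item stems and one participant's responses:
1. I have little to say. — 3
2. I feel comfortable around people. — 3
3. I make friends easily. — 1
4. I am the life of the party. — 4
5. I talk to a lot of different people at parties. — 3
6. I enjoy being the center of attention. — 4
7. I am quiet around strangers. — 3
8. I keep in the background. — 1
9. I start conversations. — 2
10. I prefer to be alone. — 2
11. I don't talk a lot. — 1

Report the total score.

32

Items 1, 7, 8, 10, 11 describe the absence/opposite of extraversion → reverse-score.
reversed = (1+4) − raw = 5 − raw.
  item 1: 5 − 3 = 2
  item 2: 3
  item 3: 1
  item 4: 4
  item 5: 3
  item 6: 4
  item 7: 5 − 3 = 2
  item 8: 5 − 1 = 4
  item 9: 2
  item 10: 5 − 2 = 3
  item 11: 5 − 1 = 4
Total = 2 + 3 + 1 + 4 + 3 + 4 + 2 + 4 + 2 + 3 + 4 = 32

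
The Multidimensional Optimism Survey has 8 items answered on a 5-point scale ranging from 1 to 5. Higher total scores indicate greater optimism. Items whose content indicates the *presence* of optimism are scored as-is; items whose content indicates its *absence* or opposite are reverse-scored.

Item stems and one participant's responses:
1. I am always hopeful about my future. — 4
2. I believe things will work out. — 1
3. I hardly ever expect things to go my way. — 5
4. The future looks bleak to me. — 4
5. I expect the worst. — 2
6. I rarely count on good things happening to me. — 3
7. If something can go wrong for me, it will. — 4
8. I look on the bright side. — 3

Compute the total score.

Items 3, 4, 5, 6, 7 describe the absence/opposite of optimism → reverse-score.
reverse-coded value = 6 − response.
  item 1: 4
  item 2: 1
  item 3: 6 − 5 = 1
  item 4: 6 − 4 = 2
  item 5: 6 − 2 = 4
  item 6: 6 − 3 = 3
  item 7: 6 − 4 = 2
  item 8: 3
Total = 4 + 1 + 1 + 2 + 4 + 3 + 2 + 3 = 20

20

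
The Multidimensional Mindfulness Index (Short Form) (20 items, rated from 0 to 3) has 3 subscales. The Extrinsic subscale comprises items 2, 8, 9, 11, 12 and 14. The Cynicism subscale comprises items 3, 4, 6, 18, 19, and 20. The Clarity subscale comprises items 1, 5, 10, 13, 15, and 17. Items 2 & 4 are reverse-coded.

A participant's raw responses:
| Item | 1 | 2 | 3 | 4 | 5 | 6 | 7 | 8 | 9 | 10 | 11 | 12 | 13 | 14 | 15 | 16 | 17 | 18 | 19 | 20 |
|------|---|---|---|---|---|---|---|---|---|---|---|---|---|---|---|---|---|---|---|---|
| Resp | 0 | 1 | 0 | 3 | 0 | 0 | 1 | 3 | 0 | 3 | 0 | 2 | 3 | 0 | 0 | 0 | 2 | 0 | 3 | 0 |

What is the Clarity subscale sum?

8

Clarity items: 1, 5, 10, 13, 15, 17.
  item 1: 0
  item 5: 0
  item 10: 3
  item 13: 3
  item 15: 0
  item 17: 2
Sum = 0 + 0 + 3 + 3 + 0 + 2 = 8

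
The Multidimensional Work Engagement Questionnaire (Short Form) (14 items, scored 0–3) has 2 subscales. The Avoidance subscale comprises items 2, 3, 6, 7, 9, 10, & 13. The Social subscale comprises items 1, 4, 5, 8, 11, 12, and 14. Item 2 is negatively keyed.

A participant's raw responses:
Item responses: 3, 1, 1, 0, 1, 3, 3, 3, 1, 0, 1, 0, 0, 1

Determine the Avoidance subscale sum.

Avoidance items: 2, 3, 6, 7, 9, 10, 13.
Of these, item 2 is negatively keyed; reverse-coded value = 3 − response.
  item 2: 3 − 1 = 2
  item 3: 1
  item 6: 3
  item 7: 3
  item 9: 1
  item 10: 0
  item 13: 0
Sum = 2 + 1 + 3 + 3 + 1 + 0 + 0 = 10

10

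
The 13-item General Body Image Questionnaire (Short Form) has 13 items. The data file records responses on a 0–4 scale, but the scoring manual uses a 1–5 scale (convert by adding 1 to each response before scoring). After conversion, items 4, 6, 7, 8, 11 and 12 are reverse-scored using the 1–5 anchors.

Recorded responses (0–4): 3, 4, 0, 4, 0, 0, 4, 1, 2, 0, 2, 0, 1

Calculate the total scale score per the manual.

36

Convert to 1–5: 4, 5, 1, 5, 1, 1, 5, 2, 3, 1, 3, 1, 2
Reverse-coded (reverse-coded value = 6 − response):
  item 4: 6 − 5 = 1
  item 6: 6 − 1 = 5
  item 7: 6 − 5 = 1
  item 8: 6 − 2 = 4
  item 11: 6 − 3 = 3
  item 12: 6 − 1 = 5
Scored: 4, 5, 1, 1, 1, 5, 1, 4, 3, 1, 3, 5, 2
Total = 36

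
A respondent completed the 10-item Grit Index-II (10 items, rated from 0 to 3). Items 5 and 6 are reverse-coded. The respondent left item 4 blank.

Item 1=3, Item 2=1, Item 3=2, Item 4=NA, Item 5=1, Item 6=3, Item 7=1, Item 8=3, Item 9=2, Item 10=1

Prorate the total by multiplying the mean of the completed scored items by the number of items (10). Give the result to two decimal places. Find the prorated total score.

16.67

Reverse-coded (reversed = (0+3) − raw = 3 − raw):
  item 5: 3 − 1 = 2
  item 6: 3 − 3 = 0
Completed scored items (9 of 10): 3, 1, 2, 2, 0, 1, 3, 2, 1; sum = 15.
Person mean = 15 / 9 ≈ 1.6667
Prorated total = (15 / 9) × 10 = 16.67 (to 2 dp)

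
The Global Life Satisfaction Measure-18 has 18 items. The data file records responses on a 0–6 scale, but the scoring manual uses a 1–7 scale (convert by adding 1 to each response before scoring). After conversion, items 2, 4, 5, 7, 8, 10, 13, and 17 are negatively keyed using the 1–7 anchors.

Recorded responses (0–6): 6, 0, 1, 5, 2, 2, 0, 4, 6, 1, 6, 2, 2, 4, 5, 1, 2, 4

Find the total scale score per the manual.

Convert to 1–7: 7, 1, 2, 6, 3, 3, 1, 5, 7, 2, 7, 3, 3, 5, 6, 2, 3, 5
Reverse-coded (reverse-coded value = 8 − response):
  item 2: 8 − 1 = 7
  item 4: 8 − 6 = 2
  item 5: 8 − 3 = 5
  item 7: 8 − 1 = 7
  item 8: 8 − 5 = 3
  item 10: 8 − 2 = 6
  item 13: 8 − 3 = 5
  item 17: 8 − 3 = 5
Scored: 7, 7, 2, 2, 5, 3, 7, 3, 7, 6, 7, 3, 5, 5, 6, 2, 5, 5
Total = 87

87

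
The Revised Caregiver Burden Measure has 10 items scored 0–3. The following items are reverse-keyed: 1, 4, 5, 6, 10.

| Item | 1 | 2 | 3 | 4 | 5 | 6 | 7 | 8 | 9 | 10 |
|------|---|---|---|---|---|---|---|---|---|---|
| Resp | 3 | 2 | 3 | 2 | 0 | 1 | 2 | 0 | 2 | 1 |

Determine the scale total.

17

Reverse-coded items (reversed = (0+3) − raw = 3 − raw):
  item 1: 3 − 3 = 0
  item 4: 3 − 2 = 1
  item 5: 3 − 0 = 3
  item 6: 3 − 1 = 2
  item 10: 3 − 1 = 2
Scored items: 0, 2, 3, 1, 3, 2, 2, 0, 2, 2
Total = 0 + 2 + 3 + 1 + 3 + 2 + 2 + 0 + 2 + 2 = 17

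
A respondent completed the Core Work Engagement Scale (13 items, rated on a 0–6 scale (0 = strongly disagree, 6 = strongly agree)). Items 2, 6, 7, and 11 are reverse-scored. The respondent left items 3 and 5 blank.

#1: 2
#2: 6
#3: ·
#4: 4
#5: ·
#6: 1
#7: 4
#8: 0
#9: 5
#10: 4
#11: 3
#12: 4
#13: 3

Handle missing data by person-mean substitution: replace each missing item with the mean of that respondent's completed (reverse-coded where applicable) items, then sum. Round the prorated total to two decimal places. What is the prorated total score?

Reverse-coded (reversed = (0+6) − raw = 6 − raw):
  item 2: 6 − 6 = 0
  item 6: 6 − 1 = 5
  item 7: 6 − 4 = 2
  item 11: 6 − 3 = 3
Completed scored items (11 of 13): 2, 0, 4, 5, 2, 0, 5, 4, 3, 4, 3; sum = 32.
Person mean = 32 / 11 ≈ 2.9091
Prorated total = (32 / 11) × 13 = 37.82 (to 2 dp)

37.82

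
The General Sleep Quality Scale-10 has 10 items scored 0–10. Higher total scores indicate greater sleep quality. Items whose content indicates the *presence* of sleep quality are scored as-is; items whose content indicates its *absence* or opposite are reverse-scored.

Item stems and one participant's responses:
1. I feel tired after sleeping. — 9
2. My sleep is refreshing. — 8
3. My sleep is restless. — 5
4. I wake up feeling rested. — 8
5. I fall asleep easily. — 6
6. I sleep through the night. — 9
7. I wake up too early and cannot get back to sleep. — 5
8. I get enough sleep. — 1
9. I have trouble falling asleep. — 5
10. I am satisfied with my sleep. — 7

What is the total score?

55

Items 1, 3, 7, 9 describe the absence/opposite of sleep quality → reverse-score.
reversed = (0+10) − raw = 10 − raw.
  item 1: 10 − 9 = 1
  item 2: 8
  item 3: 10 − 5 = 5
  item 4: 8
  item 5: 6
  item 6: 9
  item 7: 10 − 5 = 5
  item 8: 1
  item 9: 10 − 5 = 5
  item 10: 7
Total = 1 + 8 + 5 + 8 + 6 + 9 + 5 + 1 + 5 + 7 = 55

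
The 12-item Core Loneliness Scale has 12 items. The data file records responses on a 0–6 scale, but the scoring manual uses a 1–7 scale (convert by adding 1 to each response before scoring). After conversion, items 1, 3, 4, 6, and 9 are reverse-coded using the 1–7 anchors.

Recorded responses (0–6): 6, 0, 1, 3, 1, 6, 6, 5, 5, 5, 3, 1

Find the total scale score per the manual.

42

Convert to 1–7: 7, 1, 2, 4, 2, 7, 7, 6, 6, 6, 4, 2
Reverse-coded (on a 1–7 scale, reversed = 8 − raw):
  item 1: 8 − 7 = 1
  item 3: 8 − 2 = 6
  item 4: 8 − 4 = 4
  item 6: 8 − 7 = 1
  item 9: 8 − 6 = 2
Scored: 1, 1, 6, 4, 2, 1, 7, 6, 2, 6, 4, 2
Total = 42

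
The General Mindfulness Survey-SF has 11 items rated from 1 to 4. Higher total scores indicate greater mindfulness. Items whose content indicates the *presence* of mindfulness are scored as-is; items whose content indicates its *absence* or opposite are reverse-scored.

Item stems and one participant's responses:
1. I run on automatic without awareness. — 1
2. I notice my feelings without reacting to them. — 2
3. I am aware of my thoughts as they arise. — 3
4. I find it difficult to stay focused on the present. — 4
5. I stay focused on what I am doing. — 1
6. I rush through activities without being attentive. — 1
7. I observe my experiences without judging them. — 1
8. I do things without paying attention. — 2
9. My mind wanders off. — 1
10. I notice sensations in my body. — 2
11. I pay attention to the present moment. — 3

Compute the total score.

28

Items 1, 4, 6, 8, 9 describe the absence/opposite of mindfulness → reverse-score.
reverse-coded value = 5 − response.
  item 1: 5 − 1 = 4
  item 2: 2
  item 3: 3
  item 4: 5 − 4 = 1
  item 5: 1
  item 6: 5 − 1 = 4
  item 7: 1
  item 8: 5 − 2 = 3
  item 9: 5 − 1 = 4
  item 10: 2
  item 11: 3
Total = 4 + 2 + 3 + 1 + 1 + 4 + 1 + 3 + 4 + 2 + 3 = 28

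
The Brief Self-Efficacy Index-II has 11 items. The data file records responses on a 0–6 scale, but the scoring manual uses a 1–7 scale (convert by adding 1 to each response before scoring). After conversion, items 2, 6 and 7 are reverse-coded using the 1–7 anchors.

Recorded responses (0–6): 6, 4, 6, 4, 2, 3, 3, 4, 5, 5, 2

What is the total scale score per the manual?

Convert to 1–7: 7, 5, 7, 5, 3, 4, 4, 5, 6, 6, 3
Reverse-coded (on a 1–7 scale, reversed = 8 − raw):
  item 2: 8 − 5 = 3
  item 6: 8 − 4 = 4
  item 7: 8 − 4 = 4
Scored: 7, 3, 7, 5, 3, 4, 4, 5, 6, 6, 3
Total = 53

53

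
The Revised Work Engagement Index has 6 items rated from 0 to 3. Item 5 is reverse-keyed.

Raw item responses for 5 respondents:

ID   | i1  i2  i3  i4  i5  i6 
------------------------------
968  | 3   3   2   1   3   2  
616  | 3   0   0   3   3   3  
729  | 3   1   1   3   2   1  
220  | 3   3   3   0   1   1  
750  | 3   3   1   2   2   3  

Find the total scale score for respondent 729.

10

Respondent 729 raw: 3, 1, 1, 3, 2, 1.
Reverse-coded (reverse-coded value = 3 − response):
  item 1: 3
  item 2: 1
  item 3: 1
  item 4: 3
  item 5: 3 − 2 = 1
  item 6: 1
Sum = 3 + 1 + 1 + 3 + 1 + 1 = 10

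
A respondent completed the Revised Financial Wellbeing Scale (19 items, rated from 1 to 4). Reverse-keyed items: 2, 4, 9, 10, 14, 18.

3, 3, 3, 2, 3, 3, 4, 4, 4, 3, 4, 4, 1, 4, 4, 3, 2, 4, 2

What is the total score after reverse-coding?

50

Apply reverse scoring (reversed = (1+4) − raw = 5 − raw):
  item 2: 5 − 3 = 2
  item 4: 5 − 2 = 3
  item 9: 5 − 4 = 1
  item 10: 5 − 3 = 2
  item 14: 5 − 4 = 1
  item 18: 5 − 4 = 1
Scored responses: 3, 2, 3, 3, 3, 3, 4, 4, 1, 2, 4, 4, 1, 1, 4, 3, 2, 1, 2
Total = 3 + 2 + 3 + 3 + 3 + 3 + 4 + 4 + 1 + 2 + 4 + 4 + 1 + 1 + 4 + 3 + 2 + 1 + 2 = 50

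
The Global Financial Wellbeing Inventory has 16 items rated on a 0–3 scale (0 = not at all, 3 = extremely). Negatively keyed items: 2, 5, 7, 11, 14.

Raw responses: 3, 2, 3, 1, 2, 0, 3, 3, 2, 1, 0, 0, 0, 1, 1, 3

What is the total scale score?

24

Reversing items 2, 5, 7, 11, and 14 with 3 − raw:
Total = 3 + (3−2) + 3 + 1 + (3−2) + 0 + (3−3) + 3 + 2 + 1 + (3−0) + 0 + 0 + (3−1) + 1 + 3
      = 3 + 1 + 3 + 1 + 1 + 0 + 0 + 3 + 2 + 1 + 3 + 0 + 0 + 2 + 1 + 3 = 24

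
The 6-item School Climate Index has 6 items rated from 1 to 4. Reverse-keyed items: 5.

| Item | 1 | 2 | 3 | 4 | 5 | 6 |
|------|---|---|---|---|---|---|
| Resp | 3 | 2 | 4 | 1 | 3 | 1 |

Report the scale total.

13

Raw sum = 14. Reverse-keyed items: 5; their raw sum = 3.
Each reversal replaces raw with 5 − raw, changing the total by 5 − 2·raw per item.
Total = 14 + 1·5 − 2·3 = 14 + 5 − 6 = 13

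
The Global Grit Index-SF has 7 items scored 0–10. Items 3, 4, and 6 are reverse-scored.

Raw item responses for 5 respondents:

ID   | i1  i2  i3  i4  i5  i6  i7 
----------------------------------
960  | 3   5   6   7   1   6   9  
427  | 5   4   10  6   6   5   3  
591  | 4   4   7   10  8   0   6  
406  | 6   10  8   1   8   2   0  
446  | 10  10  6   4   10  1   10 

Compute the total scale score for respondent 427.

27

Respondent 427 raw: 5, 4, 10, 6, 6, 5, 3.
Reverse-coded (on a 0–10 scale, reversed = 10 − raw):
  item 1: 5
  item 2: 4
  item 3: 10 − 10 = 0
  item 4: 10 − 6 = 4
  item 5: 6
  item 6: 10 − 5 = 5
  item 7: 3
Sum = 5 + 4 + 0 + 4 + 6 + 5 + 3 = 27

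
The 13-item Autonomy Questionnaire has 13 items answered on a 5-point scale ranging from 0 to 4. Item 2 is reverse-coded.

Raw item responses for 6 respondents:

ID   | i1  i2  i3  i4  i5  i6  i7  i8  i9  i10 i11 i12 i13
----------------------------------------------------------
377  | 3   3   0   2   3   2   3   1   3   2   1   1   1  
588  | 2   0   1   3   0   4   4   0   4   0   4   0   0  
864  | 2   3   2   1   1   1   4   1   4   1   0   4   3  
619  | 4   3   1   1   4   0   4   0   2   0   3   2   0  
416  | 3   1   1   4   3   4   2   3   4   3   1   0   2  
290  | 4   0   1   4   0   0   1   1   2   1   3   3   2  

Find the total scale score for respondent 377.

Respondent 377 raw: 3, 3, 0, 2, 3, 2, 3, 1, 3, 2, 1, 1, 1.
Reverse-coded (reversed = (0+4) − raw = 4 − raw):
  item 1: 3
  item 2: 4 − 3 = 1
  item 3: 0
  item 4: 2
  item 5: 3
  item 6: 2
  item 7: 3
  item 8: 1
  item 9: 3
  item 10: 2
  item 11: 1
  item 12: 1
  item 13: 1
Sum = 3 + 1 + 0 + 2 + 3 + 2 + 3 + 1 + 3 + 2 + 1 + 1 + 1 = 23

23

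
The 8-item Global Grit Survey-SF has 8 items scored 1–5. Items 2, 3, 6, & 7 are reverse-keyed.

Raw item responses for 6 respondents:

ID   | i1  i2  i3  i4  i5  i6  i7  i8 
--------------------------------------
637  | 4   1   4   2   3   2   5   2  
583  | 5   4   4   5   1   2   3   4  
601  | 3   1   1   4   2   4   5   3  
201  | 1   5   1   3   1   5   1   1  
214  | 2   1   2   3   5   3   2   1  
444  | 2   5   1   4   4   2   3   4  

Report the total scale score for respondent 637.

Respondent 637 raw: 4, 1, 4, 2, 3, 2, 5, 2.
Reverse-coded (reversed = (1+5) − raw = 6 − raw):
  item 1: 4
  item 2: 6 − 1 = 5
  item 3: 6 − 4 = 2
  item 4: 2
  item 5: 3
  item 6: 6 − 2 = 4
  item 7: 6 − 5 = 1
  item 8: 2
Sum = 4 + 5 + 2 + 2 + 3 + 4 + 1 + 2 = 23

23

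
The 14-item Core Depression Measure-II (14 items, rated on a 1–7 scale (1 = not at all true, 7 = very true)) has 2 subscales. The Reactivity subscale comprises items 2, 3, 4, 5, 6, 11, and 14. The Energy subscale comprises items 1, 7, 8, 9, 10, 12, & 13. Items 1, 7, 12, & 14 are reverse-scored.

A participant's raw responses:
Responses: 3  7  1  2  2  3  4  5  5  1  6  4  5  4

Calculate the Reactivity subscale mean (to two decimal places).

Reactivity items: 2, 3, 4, 5, 6, 11, 14.
Of these, item 14 is reverse-scored; reversed = (1+7) − raw = 8 − raw.
  item 2: 7
  item 3: 1
  item 4: 2
  item 5: 2
  item 6: 3
  item 11: 6
  item 14: 8 − 4 = 4
Sum = 7 + 1 + 2 + 2 + 3 + 6 + 4 = 25
Mean = 25 / 7 = 3.57

3.57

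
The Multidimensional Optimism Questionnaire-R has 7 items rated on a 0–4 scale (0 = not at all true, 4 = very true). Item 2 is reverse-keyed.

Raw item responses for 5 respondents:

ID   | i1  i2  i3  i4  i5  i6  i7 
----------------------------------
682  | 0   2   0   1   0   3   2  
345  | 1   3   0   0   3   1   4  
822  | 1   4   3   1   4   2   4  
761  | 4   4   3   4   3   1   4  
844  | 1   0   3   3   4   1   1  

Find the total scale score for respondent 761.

19

Respondent 761 raw: 4, 4, 3, 4, 3, 1, 4.
Reverse-coded (on a 0–4 scale, reversed = 4 − raw):
  item 1: 4
  item 2: 4 − 4 = 0
  item 3: 3
  item 4: 4
  item 5: 3
  item 6: 1
  item 7: 4
Sum = 4 + 0 + 3 + 4 + 3 + 1 + 4 = 19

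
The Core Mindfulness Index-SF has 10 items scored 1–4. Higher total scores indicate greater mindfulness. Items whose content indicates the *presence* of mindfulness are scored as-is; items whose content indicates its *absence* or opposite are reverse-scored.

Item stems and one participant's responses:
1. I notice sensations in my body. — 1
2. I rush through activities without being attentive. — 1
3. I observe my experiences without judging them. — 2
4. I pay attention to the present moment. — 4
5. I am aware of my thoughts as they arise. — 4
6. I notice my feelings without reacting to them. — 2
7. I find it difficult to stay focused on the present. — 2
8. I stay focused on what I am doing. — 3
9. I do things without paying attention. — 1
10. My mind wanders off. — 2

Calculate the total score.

Items 2, 7, 9, 10 describe the absence/opposite of mindfulness → reverse-score.
reversed = (1+4) − raw = 5 − raw.
  item 1: 1
  item 2: 5 − 1 = 4
  item 3: 2
  item 4: 4
  item 5: 4
  item 6: 2
  item 7: 5 − 2 = 3
  item 8: 3
  item 9: 5 − 1 = 4
  item 10: 5 − 2 = 3
Total = 1 + 4 + 2 + 4 + 4 + 2 + 3 + 3 + 4 + 3 = 30

30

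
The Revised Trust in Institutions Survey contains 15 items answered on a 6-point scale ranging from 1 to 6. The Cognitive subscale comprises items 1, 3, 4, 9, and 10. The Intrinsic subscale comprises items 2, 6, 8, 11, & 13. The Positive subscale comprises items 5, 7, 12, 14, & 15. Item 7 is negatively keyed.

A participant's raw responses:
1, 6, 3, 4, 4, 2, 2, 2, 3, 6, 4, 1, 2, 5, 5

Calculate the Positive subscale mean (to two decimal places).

Positive items: 5, 7, 12, 14, 15.
Of these, item 7 is negatively keyed; reversed = (1+6) − raw = 7 − raw.
  item 5: 4
  item 7: 7 − 2 = 5
  item 12: 1
  item 14: 5
  item 15: 5
Sum = 4 + 5 + 1 + 5 + 5 = 20
Mean = 20 / 5 = 4.00

4.00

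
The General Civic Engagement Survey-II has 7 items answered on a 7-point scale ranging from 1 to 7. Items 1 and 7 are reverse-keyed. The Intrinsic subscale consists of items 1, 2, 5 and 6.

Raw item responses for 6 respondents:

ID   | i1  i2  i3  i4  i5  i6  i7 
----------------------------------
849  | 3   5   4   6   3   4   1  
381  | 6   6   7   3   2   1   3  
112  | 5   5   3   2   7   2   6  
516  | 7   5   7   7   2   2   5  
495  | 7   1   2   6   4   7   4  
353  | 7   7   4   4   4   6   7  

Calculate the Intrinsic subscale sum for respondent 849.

Respondent 849 raw: 3, 5, 4, 6, 3, 4, 1.
Intrinsic items: 1, 2, 5, 6.
Reverse-coded (reversed = (1+7) − raw = 8 − raw):
  item 1: 8 − 3 = 5
  item 2: 5
  item 5: 3
  item 6: 4
Sum = 5 + 5 + 3 + 4 = 17

17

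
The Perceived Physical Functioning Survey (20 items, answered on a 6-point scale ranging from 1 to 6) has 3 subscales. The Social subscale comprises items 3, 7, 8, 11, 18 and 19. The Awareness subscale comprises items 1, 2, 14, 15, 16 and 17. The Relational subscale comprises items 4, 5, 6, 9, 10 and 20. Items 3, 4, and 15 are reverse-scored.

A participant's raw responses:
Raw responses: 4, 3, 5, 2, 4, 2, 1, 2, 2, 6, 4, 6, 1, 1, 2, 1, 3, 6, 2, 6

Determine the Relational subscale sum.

25

Relational items: 4, 5, 6, 9, 10, 20.
Of these, item 4 is reverse-scored; reverse-coded value = 7 − response.
  item 4: 7 − 2 = 5
  item 5: 4
  item 6: 2
  item 9: 2
  item 10: 6
  item 20: 6
Sum = 5 + 4 + 2 + 2 + 6 + 6 = 25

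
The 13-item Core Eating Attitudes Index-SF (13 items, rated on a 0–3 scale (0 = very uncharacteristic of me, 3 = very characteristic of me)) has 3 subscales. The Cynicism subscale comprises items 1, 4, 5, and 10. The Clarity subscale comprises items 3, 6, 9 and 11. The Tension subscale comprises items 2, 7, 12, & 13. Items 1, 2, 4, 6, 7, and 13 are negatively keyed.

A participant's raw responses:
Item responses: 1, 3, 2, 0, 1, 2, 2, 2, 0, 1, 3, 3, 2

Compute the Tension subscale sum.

5

Tension items: 2, 7, 12, 13.
Of these, items 2, 7, and 13 are negatively keyed; on a 0–3 scale, reversed = 3 − raw.
  item 2: 3 − 3 = 0
  item 7: 3 − 2 = 1
  item 12: 3
  item 13: 3 − 2 = 1
Sum = 0 + 1 + 3 + 1 = 5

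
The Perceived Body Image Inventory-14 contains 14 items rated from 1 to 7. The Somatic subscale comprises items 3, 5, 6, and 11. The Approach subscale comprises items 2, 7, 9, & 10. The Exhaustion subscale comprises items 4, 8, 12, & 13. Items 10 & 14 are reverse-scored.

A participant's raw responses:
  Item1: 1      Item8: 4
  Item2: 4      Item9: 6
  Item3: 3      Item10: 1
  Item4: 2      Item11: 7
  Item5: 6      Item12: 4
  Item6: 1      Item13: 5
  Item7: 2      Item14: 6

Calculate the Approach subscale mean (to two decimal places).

4.75

Approach items: 2, 7, 9, 10.
Of these, item 10 is reverse-scored; reversed = (1+7) − raw = 8 − raw.
  item 2: 4
  item 7: 2
  item 9: 6
  item 10: 8 − 1 = 7
Sum = 4 + 2 + 6 + 7 = 19
Mean = 19 / 4 = 4.75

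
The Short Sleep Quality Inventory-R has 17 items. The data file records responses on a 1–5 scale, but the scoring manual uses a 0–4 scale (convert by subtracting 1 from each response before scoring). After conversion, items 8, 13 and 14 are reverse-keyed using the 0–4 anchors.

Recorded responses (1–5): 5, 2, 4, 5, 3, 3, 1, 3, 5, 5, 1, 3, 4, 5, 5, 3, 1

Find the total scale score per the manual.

Convert to 0–4: 4, 1, 3, 4, 2, 2, 0, 2, 4, 4, 0, 2, 3, 4, 4, 2, 0
Reverse-coded (on a 0–4 scale, reversed = 4 − raw):
  item 8: 4 − 2 = 2
  item 13: 4 − 3 = 1
  item 14: 4 − 4 = 0
Scored: 4, 1, 3, 4, 2, 2, 0, 2, 4, 4, 0, 2, 1, 0, 4, 2, 0
Total = 35

35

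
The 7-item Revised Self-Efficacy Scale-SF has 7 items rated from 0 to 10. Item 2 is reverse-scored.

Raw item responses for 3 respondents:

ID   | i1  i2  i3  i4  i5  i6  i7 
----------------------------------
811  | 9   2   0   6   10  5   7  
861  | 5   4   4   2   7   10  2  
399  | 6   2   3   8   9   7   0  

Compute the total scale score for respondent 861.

36

Respondent 861 raw: 5, 4, 4, 2, 7, 10, 2.
Reverse-coded (reverse-coded value = 10 − response):
  item 1: 5
  item 2: 10 − 4 = 6
  item 3: 4
  item 4: 2
  item 5: 7
  item 6: 10
  item 7: 2
Sum = 5 + 6 + 4 + 2 + 7 + 10 + 2 = 36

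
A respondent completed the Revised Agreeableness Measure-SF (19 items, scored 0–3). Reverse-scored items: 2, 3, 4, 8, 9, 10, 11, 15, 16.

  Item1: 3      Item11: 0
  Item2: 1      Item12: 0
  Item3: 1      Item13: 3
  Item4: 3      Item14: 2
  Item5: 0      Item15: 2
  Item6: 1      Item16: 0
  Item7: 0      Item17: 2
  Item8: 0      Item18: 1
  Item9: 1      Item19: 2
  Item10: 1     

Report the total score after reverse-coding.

32

Reversing items 2, 3, 4, 8, 9, 10, 11, 15, & 16 with 3 − raw:
Total = 3 + (3−1) + (3−1) + (3−3) + 0 + 1 + 0 + (3−0) + (3−1) + (3−1) + (3−0) + 0 + 3 + 2 + (3−2) + (3−0) + 2 + 1 + 2
      = 3 + 2 + 2 + 0 + 0 + 1 + 0 + 3 + 2 + 2 + 3 + 0 + 3 + 2 + 1 + 3 + 2 + 1 + 2 = 32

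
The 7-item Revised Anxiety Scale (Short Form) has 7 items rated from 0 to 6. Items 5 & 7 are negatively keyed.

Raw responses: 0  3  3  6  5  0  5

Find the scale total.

Negatively keyed items use 6 − raw:
  item 5: 6 − 5 = 1
  item 7: 6 − 5 = 1
Scored responses: 0, 3, 3, 6, 1, 0, 1
Total = 0 + 3 + 3 + 6 + 1 + 0 + 1 = 14

14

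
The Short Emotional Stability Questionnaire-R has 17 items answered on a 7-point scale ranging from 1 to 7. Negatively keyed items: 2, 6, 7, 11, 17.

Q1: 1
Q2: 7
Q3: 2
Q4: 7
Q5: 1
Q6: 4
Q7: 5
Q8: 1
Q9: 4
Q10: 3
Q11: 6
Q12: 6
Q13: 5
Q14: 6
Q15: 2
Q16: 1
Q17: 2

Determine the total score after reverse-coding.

Negatively keyed items use 8 − raw:
  item 2: 8 − 7 = 1
  item 6: 8 − 4 = 4
  item 7: 8 − 5 = 3
  item 11: 8 − 6 = 2
  item 17: 8 − 2 = 6
Scored items: 1, 1, 2, 7, 1, 4, 3, 1, 4, 3, 2, 6, 5, 6, 2, 1, 6
Total = 1 + 1 + 2 + 7 + 1 + 4 + 3 + 1 + 4 + 3 + 2 + 6 + 5 + 6 + 2 + 1 + 6 = 55

55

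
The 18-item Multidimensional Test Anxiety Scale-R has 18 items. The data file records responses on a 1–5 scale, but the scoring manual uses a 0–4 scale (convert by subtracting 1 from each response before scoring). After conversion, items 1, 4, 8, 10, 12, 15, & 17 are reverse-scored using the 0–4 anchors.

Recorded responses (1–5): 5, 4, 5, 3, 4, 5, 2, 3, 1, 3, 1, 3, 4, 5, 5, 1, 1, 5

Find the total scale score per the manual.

38

Convert to 0–4: 4, 3, 4, 2, 3, 4, 1, 2, 0, 2, 0, 2, 3, 4, 4, 0, 0, 4
Reverse-coded (on a 0–4 scale, reversed = 4 − raw):
  item 1: 4 − 4 = 0
  item 4: 4 − 2 = 2
  item 8: 4 − 2 = 2
  item 10: 4 − 2 = 2
  item 12: 4 − 2 = 2
  item 15: 4 − 4 = 0
  item 17: 4 − 0 = 4
Scored: 0, 3, 4, 2, 3, 4, 1, 2, 0, 2, 0, 2, 3, 4, 0, 0, 4, 4
Total = 38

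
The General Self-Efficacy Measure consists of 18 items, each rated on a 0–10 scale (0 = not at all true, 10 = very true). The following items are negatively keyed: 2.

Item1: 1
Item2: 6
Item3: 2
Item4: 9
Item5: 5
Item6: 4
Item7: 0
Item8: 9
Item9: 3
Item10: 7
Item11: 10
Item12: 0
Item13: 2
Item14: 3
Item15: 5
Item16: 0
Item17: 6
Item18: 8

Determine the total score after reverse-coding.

Apply reverse scoring (on a 0–10 scale, reversed = 10 − raw):
  item 2: 10 − 6 = 4
Scored items: 1, 4, 2, 9, 5, 4, 0, 9, 3, 7, 10, 0, 2, 3, 5, 0, 6, 8
Total = 1 + 4 + 2 + 9 + 5 + 4 + 0 + 9 + 3 + 7 + 10 + 0 + 2 + 3 + 5 + 0 + 6 + 8 = 78

78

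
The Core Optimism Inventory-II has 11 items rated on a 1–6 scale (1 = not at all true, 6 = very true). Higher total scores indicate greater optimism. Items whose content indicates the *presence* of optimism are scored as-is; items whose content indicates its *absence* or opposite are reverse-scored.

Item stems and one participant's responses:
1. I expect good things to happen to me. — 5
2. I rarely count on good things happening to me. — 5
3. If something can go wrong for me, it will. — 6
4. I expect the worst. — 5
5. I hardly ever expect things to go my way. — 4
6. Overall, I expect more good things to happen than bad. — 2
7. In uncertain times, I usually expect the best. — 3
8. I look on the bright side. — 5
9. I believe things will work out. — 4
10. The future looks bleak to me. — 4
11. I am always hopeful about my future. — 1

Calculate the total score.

Items 2, 3, 4, 5, 10 describe the absence/opposite of optimism → reverse-score.
on a 1–6 scale, reversed = 7 − raw.
  item 1: 5
  item 2: 7 − 5 = 2
  item 3: 7 − 6 = 1
  item 4: 7 − 5 = 2
  item 5: 7 − 4 = 3
  item 6: 2
  item 7: 3
  item 8: 5
  item 9: 4
  item 10: 7 − 4 = 3
  item 11: 1
Total = 5 + 2 + 1 + 2 + 3 + 2 + 3 + 5 + 4 + 3 + 1 = 31

31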